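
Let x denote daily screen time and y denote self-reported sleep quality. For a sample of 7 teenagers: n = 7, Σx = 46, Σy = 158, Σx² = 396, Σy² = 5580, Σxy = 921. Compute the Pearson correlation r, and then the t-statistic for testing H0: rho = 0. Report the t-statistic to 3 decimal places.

-0.627

Numerator: nΣxy − (Σx)(Σy) = 7·921 − (46)(158) = -821
Denominator: √[(nΣx²−(Σx)²)(nΣy²−(Σy)²)]
  nΣx²−(Σx)² = 7·396 − 2116 = 656;  nΣy²−(Σy)² = 7·5580 − 24964 = 14096
  √(656·14096) = √9246976 = 3040.8841
r = -821 / 3040.8841 = -0.2700
t = r·√(n−2)/√(1−r²) = -0.2700·√5 / √(1−0.072900) = -0.603738 / 0.962860 = -0.627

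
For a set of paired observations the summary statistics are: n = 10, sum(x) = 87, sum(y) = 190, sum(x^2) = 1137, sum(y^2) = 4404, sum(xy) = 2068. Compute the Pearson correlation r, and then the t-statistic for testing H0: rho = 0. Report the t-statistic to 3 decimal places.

3.261

S_xy = nΣxy − ΣxΣy = 10·2068 − 87·190 = 20680 − 16530 = 4150
S_xx = nΣx² − (Σx)² = 10·1137 − 87² = 11370 − 7569 = 3801
S_yy = nΣy² − (Σy)² = 10·4404 − 190² = 44040 − 36100 = 7940
r = S_xy / √(S_xx·S_yy) = 4150 / √(3801·7940) = 4150 / √30179940 = 4150 / 5493.6272 = 0.7554
t = r·√(n−2)/√(1−r²) = 0.7554·√8 / √(1−0.570629) = 2.136594 / 0.655264 = 3.261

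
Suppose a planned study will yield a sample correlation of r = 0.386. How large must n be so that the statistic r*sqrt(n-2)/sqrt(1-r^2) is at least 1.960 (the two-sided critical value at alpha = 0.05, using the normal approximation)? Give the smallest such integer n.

r√(n−2)/√(1−r²) ≥ 1.960  ⇔  n−2 ≥ (1.960)²·(1−r²)/r²
(1−r²)/r² = (1−0.148996)/0.148996 = 5.7116
n ≥ 2 + 3.8416·5.7116 = 2 + 21.9417 = 23.9417
⌈23.9417⌉ = 24

24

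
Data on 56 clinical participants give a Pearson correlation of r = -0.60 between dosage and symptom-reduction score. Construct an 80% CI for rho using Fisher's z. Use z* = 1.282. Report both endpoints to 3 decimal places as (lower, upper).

(-0.701, -0.475)

z_r = atanh(-0.60) = -0.693147;  SE = 1/√(n−3) = 1/√53 = 0.137361
z-limits: -0.693147 ± 1.282·0.137361 = -0.693147 ± 0.176097 = [-0.869244, -0.517050]
ρ-limits: (tanh -0.869244, tanh -0.517050) = (-0.701, -0.475)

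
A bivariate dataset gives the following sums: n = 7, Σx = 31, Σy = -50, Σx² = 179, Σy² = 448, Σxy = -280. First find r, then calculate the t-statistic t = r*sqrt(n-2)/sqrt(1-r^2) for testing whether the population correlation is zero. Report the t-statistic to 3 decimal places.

Numerator: nΣxy − (Σx)(Σy) = 7·(-280) − (31)(-50) = -410
Denominator: √[(nΣx²−(Σx)²)(nΣy²−(Σy)²)]
  nΣx²−(Σx)² = 7·179 − 961 = 292;  nΣy²−(Σy)² = 7·448 − 2500 = 636
  √(292·636) = √185712 = 430.9432
r = -410 / 430.9432 = -0.9514
t = r·√(n−2)/√(1−r²) = -0.9514·√5 / √(1−0.905162) = -2.127395 / 0.307958 = -6.908

-6.908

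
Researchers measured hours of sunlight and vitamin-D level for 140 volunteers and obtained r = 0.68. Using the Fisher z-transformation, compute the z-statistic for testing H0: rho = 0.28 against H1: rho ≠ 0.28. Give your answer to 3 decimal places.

6.337

z_r = atanh(0.68) = 0.829114,  z_0 = atanh(0.28) = 0.287682
SE = 1/√(n−3) = 1/√137 = 0.085436
z = (z_r − z_0)/SE = (0.829114 − 0.287682) / 0.085436 = 0.541432 / 0.085436 = 6.337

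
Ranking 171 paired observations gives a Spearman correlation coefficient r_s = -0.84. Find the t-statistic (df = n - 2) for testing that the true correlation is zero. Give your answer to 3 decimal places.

1 − r_s² = 1 − 0.7056 = 0.2944;  √(1−r_s²) = 0.542586
√(n−2) = √169 = 13.000000
t = r_s·√(n−2)/√(1−r_s²) = -0.84 · 13.000000 / 0.542586 = -20.126

-20.126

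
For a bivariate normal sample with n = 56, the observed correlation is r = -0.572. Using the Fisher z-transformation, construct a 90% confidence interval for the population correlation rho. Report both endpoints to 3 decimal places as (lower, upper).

(-0.705, -0.401)

Fisher z: z_r = atanh(r) = ½·ln((1+(-0.572))/(1−(-0.572))) = -0.650490
SE(z) = 1/√(n−3) = 1/√53 = 0.137361
90% ⇒ z* = 1.645; margin = 1.645·0.137361 = 0.225959
CI on z-scale: (-0.876449, -0.424531)
Back-transform: tanh(-0.876449) = -0.704636, tanh(-0.424531) = -0.400741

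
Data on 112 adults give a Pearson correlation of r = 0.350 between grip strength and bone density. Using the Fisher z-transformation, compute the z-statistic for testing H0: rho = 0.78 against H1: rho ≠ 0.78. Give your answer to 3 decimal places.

z_r = atanh(0.350) = 0.365444,  z_0 = atanh(0.78) = 1.045371
SE = 1/√(n−3) = 1/√109 = 0.095783
z = (z_r − z_0)/SE = (0.365444 − 1.045371) / 0.095783 = -0.679927 / 0.095783 = -7.099

-7.099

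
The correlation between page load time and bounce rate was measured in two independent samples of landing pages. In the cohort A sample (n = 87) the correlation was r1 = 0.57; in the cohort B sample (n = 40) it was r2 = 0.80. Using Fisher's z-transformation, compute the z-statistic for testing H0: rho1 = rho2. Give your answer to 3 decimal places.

-2.286

z1 = atanh(0.57) = 0.647523,  z2 = atanh(0.80) = 1.098612
SE = √(1/(n1−3) + 1/(n2−3)) = √(1/84 + 1/37) = √(0.0119048 + 0.0270270) = √0.0389318 = 0.197311
z = (z1 − z2)/SE = (0.647523 − 1.098612) / 0.197311 = -0.451089 / 0.197311 = -2.286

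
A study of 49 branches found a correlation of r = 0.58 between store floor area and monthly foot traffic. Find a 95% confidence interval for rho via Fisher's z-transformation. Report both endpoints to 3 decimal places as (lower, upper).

(0.357, 0.740)

Fisher z: z_r = atanh(r) = ½·ln((1+0.58)/(1−0.58)) = 0.662463
SE(z) = 1/√(n−3) = 1/√46 = 0.147442
95% ⇒ z* = 1.960; margin = 1.960·0.147442 = 0.288986
CI on z-scale: (0.373477, 0.951449)
Back-transform: tanh(0.373477) = 0.357029, tanh(0.951449) = 0.740438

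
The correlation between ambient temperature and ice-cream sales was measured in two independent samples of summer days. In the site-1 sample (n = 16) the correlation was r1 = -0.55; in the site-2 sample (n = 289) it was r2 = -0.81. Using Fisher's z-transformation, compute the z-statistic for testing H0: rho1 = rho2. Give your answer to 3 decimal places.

Fisher z-transforms: z1 = atanh(-0.55) = -0.618381, z2 = atanh(-0.81) = -1.127029; difference d = 0.508648
Var(d) = 1/13 + 1/286 = 0.0769231 + 0.0034965 = 0.0804196
z = d/√Var(d) = 0.508648 / √0.0804196 = 0.508648 / 0.283583 = 1.794

1.794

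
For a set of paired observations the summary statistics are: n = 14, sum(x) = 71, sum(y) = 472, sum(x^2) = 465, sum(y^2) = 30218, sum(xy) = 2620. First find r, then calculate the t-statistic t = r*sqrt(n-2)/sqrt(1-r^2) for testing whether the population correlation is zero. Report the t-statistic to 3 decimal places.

0.651

Numerator: nΣxy − (Σx)(Σy) = 14·2620 − (71)(472) = 3168
Denominator: √[(nΣx²−(Σx)²)(nΣy²−(Σy)²)]
  nΣx²−(Σx)² = 14·465 − 5041 = 1469;  nΣy²−(Σy)² = 14·30218 − 222784 = 200268
  √(1469·200268) = √294193692 = 17152.0754
r = 3168 / 17152.0754 = 0.1847
t = r·√(n−2)/√(1−r²) = 0.1847·√12 / √(1−0.034114) = 0.639820 / 0.982795 = 0.651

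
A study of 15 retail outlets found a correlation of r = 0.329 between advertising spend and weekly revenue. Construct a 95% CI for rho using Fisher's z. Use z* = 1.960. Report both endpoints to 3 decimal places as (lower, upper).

(-0.220, 0.720)

z_r = atanh(0.329) = 0.341706;  SE = 1/√(n−3) = 1/√12 = 0.288675
z-limits: 0.341706 ± 1.960·0.288675 = 0.341706 ± 0.565803 = [-0.224097, 0.907509]
ρ-limits: (tanh -0.224097, tanh 0.907509) = (-0.220, 0.720)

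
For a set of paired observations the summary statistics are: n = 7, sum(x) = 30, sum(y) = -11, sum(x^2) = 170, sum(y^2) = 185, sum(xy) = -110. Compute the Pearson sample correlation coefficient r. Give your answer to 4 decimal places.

-0.7541

Numerator: nΣxy − (Σx)(Σy) = 7·(-110) − (30)(-11) = -440
Denominator: √[(nΣx²−(Σx)²)(nΣy²−(Σy)²)]
  nΣx²−(Σx)² = 7·170 − 900 = 290;  nΣy²−(Σy)² = 7·185 − 121 = 1174
  √(290·1174) = √340460 = 583.4895
r = -440 / 583.4895 = -0.7541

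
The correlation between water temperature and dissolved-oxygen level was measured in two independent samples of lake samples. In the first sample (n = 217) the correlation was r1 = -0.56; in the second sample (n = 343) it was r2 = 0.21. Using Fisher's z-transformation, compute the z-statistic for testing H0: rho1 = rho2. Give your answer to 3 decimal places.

z1 = atanh(-0.56) = -0.632833,  z2 = atanh(0.21) = 0.213171
SE = √(1/(n1−3) + 1/(n2−3)) = √(1/214 + 1/340) = √(0.0046729 + 0.0029412) = √0.0076141 = 0.087259
z = (z1 − z2)/SE = (-0.632833 − 0.213171) / 0.087259 = -0.846004 / 0.087259 = -9.695

-9.695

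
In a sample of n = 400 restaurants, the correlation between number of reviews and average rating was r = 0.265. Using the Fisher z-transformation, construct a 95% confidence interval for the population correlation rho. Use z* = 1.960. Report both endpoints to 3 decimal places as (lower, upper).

z_r = atanh(0.265) = 0.271478;  SE = 1/√(n−3) = 1/√397 = 0.050189
z-limits: 0.271478 ± 1.960·0.050189 = 0.271478 ± 0.098370 = [0.173108, 0.369848]
ρ-limits: (tanh 0.173108, tanh 0.369848) = (0.171, 0.354)

(0.171, 0.354)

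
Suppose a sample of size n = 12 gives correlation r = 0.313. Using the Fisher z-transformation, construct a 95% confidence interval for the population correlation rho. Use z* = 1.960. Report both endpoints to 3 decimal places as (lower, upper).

(-0.318, 0.752)

z_r = atanh(0.313) = 0.323868;  SE = 1/√(n−3) = 1/√9 = 0.333333
z-limits: 0.323868 ± 1.960·0.333333 = 0.323868 ± 0.653333 = [-0.329465, 0.977201]
ρ-limits: (tanh -0.329465, tanh 0.977201) = (-0.318, 0.752)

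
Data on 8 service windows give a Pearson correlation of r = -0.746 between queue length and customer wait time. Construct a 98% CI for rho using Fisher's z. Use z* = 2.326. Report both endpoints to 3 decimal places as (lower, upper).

(-0.964, 0.076)

z_r = atanh(-0.746) = -0.963874;  SE = 1/√(n−3) = 1/√5 = 0.447214
z-limits: -0.963874 ± 2.326·0.447214 = -0.963874 ± 1.040220 = [-2.004094, 0.076346]
ρ-limits: (tanh -2.004094, tanh 0.076346) = (-0.964, 0.076)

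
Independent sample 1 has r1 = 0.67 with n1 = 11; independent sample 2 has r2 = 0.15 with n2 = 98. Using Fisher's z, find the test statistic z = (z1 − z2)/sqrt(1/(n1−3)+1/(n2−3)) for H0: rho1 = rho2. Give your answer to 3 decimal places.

Fisher z-transforms: z1 = atanh(0.67) = 0.810743, z2 = atanh(0.15) = 0.151140; difference d = 0.659603
Var(d) = 1/8 + 1/95 = 0.1250000 + 0.0105263 = 0.1355263
z = d/√Var(d) = 0.659603 / √0.1355263 = 0.659603 / 0.368139 = 1.792

1.792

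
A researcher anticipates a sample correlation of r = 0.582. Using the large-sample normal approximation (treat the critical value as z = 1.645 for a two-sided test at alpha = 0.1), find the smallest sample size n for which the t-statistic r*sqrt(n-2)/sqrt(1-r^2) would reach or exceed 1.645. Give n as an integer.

r√(n−2)/√(1−r²) ≥ 1.645  ⇔  n−2 ≥ (1.645)²·(1−r²)/r²
(1−r²)/r² = (1−0.338724)/0.338724 = 1.9523
n ≥ 2 + 2.706025·1.9523 = 2 + 5.2830 = 7.2830
⌈7.2830⌉ = 8

8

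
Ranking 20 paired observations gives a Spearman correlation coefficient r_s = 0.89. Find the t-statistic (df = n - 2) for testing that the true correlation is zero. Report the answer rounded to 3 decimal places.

t = r_s·√(n−2) / √(1−r_s²) with r_s = 0.89, n = 20
  = 0.89·√18 / √(1 − 0.7921)
  = 0.89·4.242641 / 0.455961
  = 3.775950 / 0.455961 = 8.281

8.281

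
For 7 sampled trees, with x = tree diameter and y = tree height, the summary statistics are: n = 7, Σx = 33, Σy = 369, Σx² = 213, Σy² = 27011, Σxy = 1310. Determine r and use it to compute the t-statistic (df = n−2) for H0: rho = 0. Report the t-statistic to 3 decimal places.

Numerator: nΣxy − (Σx)(Σy) = 7·1310 − (33)(369) = -3007
Denominator: √[(nΣx²−(Σx)²)(nΣy²−(Σy)²)]
  nΣx²−(Σx)² = 7·213 − 1089 = 402;  nΣy²−(Σy)² = 7·27011 − 136161 = 52916
  √(402·52916) = √21272232 = 4612.1830
r = -3007 / 4612.1830 = -0.6520
t = r·√(n−2)/√(1−r²) = -0.6520·√5 / √(1−0.425104) = -1.457916 / 0.758219 = -1.923

-1.923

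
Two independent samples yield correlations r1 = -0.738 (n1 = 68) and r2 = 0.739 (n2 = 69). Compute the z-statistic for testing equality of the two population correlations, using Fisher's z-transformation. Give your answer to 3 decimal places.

-10.841

Fisher z-transforms: z1 = atanh(-0.738) = -0.946073, z2 = atanh(0.739) = 0.948273; difference d = -1.894346
Var(d) = 1/65 + 1/66 = 0.0153846 + 0.0151515 = 0.0305361
z = d/√Var(d) = -1.894346 / √0.0305361 = -1.894346 / 0.174746 = -10.841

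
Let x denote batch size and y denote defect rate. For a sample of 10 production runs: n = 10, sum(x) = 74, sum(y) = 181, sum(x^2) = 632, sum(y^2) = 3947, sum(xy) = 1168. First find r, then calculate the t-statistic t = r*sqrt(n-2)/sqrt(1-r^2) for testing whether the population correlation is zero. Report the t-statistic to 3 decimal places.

-2.937

Numerator: nΣxy − (Σx)(Σy) = 10·1168 − (74)(181) = -1714
Denominator: √[(nΣx²−(Σx)²)(nΣy²−(Σy)²)]
  nΣx²−(Σx)² = 10·632 − 5476 = 844;  nΣy²−(Σy)² = 10·3947 − 32761 = 6709
  √(844·6709) = √5662396 = 2379.5790
r = -1714 / 2379.5790 = -0.7203
t = r·√(n−2)/√(1−r²) = -0.7203·√8 / √(1−0.518832) = -2.037316 / 0.693663 = -2.937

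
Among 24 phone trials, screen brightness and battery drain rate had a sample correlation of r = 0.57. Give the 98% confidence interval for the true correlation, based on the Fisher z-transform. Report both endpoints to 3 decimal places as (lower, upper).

Fisher z: z_r = atanh(r) = ½·ln((1+0.57)/(1−0.57)) = 0.647523
SE(z) = 1/√(n−3) = 1/√21 = 0.218218
98% ⇒ z* = 2.326; margin = 2.326·0.218218 = 0.507575
CI on z-scale: (0.139948, 1.155098)
Back-transform: tanh(0.139948) = 0.139041, tanh(1.155098) = 0.819436

(0.139, 0.819)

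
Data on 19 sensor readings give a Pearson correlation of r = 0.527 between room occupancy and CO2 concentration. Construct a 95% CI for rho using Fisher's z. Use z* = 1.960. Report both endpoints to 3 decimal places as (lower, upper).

z_r = atanh(0.527) = 0.585982;  SE = 1/√(n−3) = 1/√16 = 0.250000
z-limits: 0.585982 ± 1.960·0.250000 = 0.585982 ± 0.490000 = [0.095982, 1.075982]
ρ-limits: (tanh 0.095982, tanh 1.075982) = (0.096, 0.792)

(0.096, 0.792)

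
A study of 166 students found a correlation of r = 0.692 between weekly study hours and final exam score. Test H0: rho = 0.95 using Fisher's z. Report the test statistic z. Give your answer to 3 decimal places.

Fisher z: atanh(0.692) = 0.851783, atanh(0.95) = 1.831781
z = (z_r − z_0)·√(n−3) = (0.851783 − 1.831781)·√163 = -0.979998 · 12.767145 = -12.512

-12.512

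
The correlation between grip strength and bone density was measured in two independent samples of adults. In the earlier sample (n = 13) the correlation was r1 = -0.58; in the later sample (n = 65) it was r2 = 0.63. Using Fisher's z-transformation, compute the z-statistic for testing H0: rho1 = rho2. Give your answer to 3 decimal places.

-4.120

z1 = atanh(-0.58) = -0.662463,  z2 = atanh(0.63) = 0.741416
SE = √(1/(n1−3) + 1/(n2−3)) = √(1/10 + 1/62) = √(0.1000000 + 0.0161290) = √0.1161290 = 0.340777
z = (z1 − z2)/SE = (-0.662463 − 0.741416) / 0.340777 = -1.403879 / 0.340777 = -4.120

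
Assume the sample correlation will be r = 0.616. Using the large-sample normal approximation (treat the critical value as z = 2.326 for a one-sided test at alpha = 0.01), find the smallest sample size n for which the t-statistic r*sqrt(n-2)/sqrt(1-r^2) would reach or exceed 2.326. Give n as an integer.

11

Need r·√(n−2)/√(1−r²) ≥ 2.326
√(n−2) ≥ 2.326·√(1−0.379456) / 0.616 = 2.326·0.787746 / 0.616 = 2.9745
n−2 ≥ 8.8477  ⇒  n ≥ 10.8477
Smallest integer n = 11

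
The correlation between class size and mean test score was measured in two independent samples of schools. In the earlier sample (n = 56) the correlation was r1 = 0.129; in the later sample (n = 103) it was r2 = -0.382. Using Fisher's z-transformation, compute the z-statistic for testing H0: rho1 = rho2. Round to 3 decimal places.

3.132

Fisher z-transforms: z1 = atanh(0.129) = 0.129723, z2 = atanh(-0.382) = -0.402399; difference d = 0.532122
Var(d) = 1/53 + 1/100 = 0.0188679 + 0.0100000 = 0.0288679
z = d/√Var(d) = 0.532122 / √0.0288679 = 0.532122 / 0.169906 = 3.132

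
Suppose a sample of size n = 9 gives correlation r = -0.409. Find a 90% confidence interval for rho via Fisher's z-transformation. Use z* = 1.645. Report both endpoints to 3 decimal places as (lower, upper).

Fisher z: z_r = atanh(r) = ½·ln((1+(-0.409))/(1−(-0.409))) = -0.434410
SE(z) = 1/√(n−3) = 1/√6 = 0.408248
90% ⇒ z* = 1.645; margin = 1.645·0.408248 = 0.671568
CI on z-scale: (-1.105978, 0.237158)
Back-transform: tanh(-1.105978) = -0.802636, tanh(0.237158) = 0.232810

(-0.803, 0.233)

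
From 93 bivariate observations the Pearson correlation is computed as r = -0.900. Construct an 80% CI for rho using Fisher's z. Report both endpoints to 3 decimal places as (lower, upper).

Fisher z: z_r = atanh(r) = ½·ln((1+(-0.900))/(1−(-0.900))) = -1.472219
SE(z) = 1/√(n−3) = 1/√90 = 0.105409
80% ⇒ z* = 1.282; margin = 1.282·0.105409 = 0.135134
CI on z-scale: (-1.607353, -1.337085)
Back-transform: tanh(-1.607353) = -0.922768, tanh(-1.337085) = -0.870970

(-0.923, -0.871)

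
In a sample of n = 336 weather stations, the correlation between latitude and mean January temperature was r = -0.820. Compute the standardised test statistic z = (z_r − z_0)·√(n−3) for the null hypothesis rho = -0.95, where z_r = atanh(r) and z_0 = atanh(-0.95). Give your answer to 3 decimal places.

Fisher z: atanh(-0.820) = -1.156817, atanh(-0.95) = -1.831781
z = (z_r − z_0)·√(n−3) = (-1.156817 − (-1.831781))·√333 = 0.674964 · 18.248288 = 12.317

12.317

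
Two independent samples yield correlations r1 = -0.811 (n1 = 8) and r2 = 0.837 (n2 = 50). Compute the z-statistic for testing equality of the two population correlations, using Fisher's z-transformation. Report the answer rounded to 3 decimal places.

z1 = atanh(-0.811) = -1.129944,  z2 = atanh(0.837) = 1.211069
SE = √(1/(n1−3) + 1/(n2−3)) = √(1/5 + 1/47) = √(0.2000000 + 0.0212766) = √0.2212766 = 0.470400
z = (z1 − z2)/SE = (-1.129944 − 1.211069) / 0.470400 = -2.341013 / 0.470400 = -4.977

-4.977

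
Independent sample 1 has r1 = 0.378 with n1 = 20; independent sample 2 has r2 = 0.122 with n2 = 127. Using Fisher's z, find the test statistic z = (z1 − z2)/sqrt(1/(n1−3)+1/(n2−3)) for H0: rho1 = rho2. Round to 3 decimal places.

1.064

z1 = atanh(0.378) = 0.397724,  z2 = atanh(0.122) = 0.122611
SE = √(1/(n1−3) + 1/(n2−3)) = √(1/17 + 1/124) = √(0.0588235 + 0.0080645) = √0.0668880 = 0.258627
z = (z1 − z2)/SE = (0.397724 − 0.122611) / 0.258627 = 0.275113 / 0.258627 = 1.064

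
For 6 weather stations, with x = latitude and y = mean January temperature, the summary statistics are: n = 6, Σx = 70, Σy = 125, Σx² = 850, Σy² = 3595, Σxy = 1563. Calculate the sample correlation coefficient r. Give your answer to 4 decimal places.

S_xy = nΣxy − ΣxΣy = 6·1563 − 70·125 = 9378 − 8750 = 628
S_xx = nΣx² − (Σx)² = 6·850 − 70² = 5100 − 4900 = 200
S_yy = nΣy² − (Σy)² = 6·3595 − 125² = 21570 − 15625 = 5945
r = S_xy / √(S_xx·S_yy) = 628 / √(200·5945) = 628 / √1189000 = 628 / 1090.4128 = 0.5759

0.5759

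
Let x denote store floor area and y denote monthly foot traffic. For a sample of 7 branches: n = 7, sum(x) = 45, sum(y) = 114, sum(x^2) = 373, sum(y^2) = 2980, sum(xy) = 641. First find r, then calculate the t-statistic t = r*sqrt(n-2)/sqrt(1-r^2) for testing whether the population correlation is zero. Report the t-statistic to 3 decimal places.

Numerator: nΣxy − (Σx)(Σy) = 7·641 − (45)(114) = -643
Denominator: √[(nΣx²−(Σx)²)(nΣy²−(Σy)²)]
  nΣx²−(Σx)² = 7·373 − 2025 = 586;  nΣy²−(Σy)² = 7·2980 − 12996 = 7864
  √(586·7864) = √4608304 = 2146.6961
r = -643 / 2146.6961 = -0.2995
t = r·√(n−2)/√(1−r²) = -0.2995·√5 / √(1−0.089700) = -0.669702 / 0.954096 = -0.702

-0.702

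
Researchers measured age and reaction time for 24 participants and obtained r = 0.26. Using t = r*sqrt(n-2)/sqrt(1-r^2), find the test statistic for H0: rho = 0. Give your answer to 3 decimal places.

1.263

t = r·√(n−2) / √(1−r²) with r = 0.26, n = 24
  = 0.26·√22 / √(1 − 0.0676)
  = 0.26·4.690416 / 0.965609
  = 1.219508 / 0.965609 = 1.263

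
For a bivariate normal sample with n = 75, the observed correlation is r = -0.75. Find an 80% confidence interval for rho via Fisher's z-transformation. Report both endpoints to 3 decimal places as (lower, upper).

Fisher z: z_r = atanh(r) = ½·ln((1+(-0.75))/(1−(-0.75))) = -0.972955
SE(z) = 1/√(n−3) = 1/√72 = 0.117851
80% ⇒ z* = 1.282; margin = 1.282·0.117851 = 0.151085
CI on z-scale: (-1.124040, -0.821870)
Back-transform: tanh(-1.124040) = -0.808970, tanh(-0.821870) = -0.676086

(-0.809, -0.676)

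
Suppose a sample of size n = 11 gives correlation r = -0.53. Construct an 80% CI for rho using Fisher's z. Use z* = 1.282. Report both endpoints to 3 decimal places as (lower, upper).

(-0.779, -0.136)

z_r = atanh(-0.53) = -0.590145;  SE = 1/√(n−3) = 1/√8 = 0.353553
z-limits: -0.590145 ± 1.282·0.353553 = -0.590145 ± 0.453255 = [-1.043400, -0.136890]
ρ-limits: (tanh -1.043400, tanh -0.136890) = (-0.779, -0.136)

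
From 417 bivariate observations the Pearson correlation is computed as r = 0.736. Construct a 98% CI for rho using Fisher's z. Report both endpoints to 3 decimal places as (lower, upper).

z_r = atanh(0.736) = 0.941695;  SE = 1/√(n−3) = 1/√414 = 0.049147
z-limits: 0.941695 ± 2.326·0.049147 = 0.941695 ± 0.114316 = [0.827379, 1.056011]
ρ-limits: (tanh 0.827379, tanh 1.056011) = (0.679, 0.784)

(0.679, 0.784)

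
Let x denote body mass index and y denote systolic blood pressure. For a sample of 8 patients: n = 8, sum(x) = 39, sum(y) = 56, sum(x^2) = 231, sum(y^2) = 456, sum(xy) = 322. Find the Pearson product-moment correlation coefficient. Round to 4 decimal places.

0.9580

S_xy = nΣxy − ΣxΣy = 8·322 − 39·56 = 2576 − 2184 = 392
S_xx = nΣx² − (Σx)² = 8·231 − 39² = 1848 − 1521 = 327
S_yy = nΣy² − (Σy)² = 8·456 − 56² = 3648 − 3136 = 512
r = S_xy / √(S_xx·S_yy) = 392 / √(327·512) = 392 / √167424 = 392 / 409.1748 = 0.9580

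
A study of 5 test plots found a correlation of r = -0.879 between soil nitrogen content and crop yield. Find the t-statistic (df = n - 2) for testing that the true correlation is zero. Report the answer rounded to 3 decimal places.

-3.193

t = r·√(n−2) / √(1−r²) with r = -0.879, n = 5
  = -0.879·√3 / √(1 − 0.772641)
  = -0.879·1.732051 / 0.476822
  = -1.522473 / 0.476822 = -3.193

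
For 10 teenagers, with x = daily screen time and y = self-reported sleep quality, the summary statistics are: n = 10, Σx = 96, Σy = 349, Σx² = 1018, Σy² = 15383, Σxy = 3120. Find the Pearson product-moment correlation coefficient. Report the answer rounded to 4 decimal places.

S_xy = nΣxy − ΣxΣy = 10·3120 − 96·349 = 31200 − 33504 = -2304
S_xx = nΣx² − (Σx)² = 10·1018 − 96² = 10180 − 9216 = 964
S_yy = nΣy² − (Σy)² = 10·15383 − 349² = 153830 − 121801 = 32029
r = S_xy / √(S_xx·S_yy) = -2304 / √(964·32029) = -2304 / √30875956 = -2304 / 5556.6137 = -0.4146

-0.4146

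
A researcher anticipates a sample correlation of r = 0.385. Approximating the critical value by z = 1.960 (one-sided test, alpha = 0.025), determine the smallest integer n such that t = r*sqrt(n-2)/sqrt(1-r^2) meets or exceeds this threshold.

25

Need r·√(n−2)/√(1−r²) ≥ 1.960
√(n−2) ≥ 1.960·√(1−0.148225) / 0.385 = 1.960·0.922917 / 0.385 = 4.6985
n−2 ≥ 22.0759  ⇒  n ≥ 24.0759
Smallest integer n = 25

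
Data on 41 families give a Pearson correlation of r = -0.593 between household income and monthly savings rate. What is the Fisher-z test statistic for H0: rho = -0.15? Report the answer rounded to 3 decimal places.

-3.274

z_r = atanh(-0.593) = -0.682281,  z_0 = atanh(-0.15) = -0.151140
SE = 1/√(n−3) = 1/√38 = 0.162221
z = (z_r − z_0)/SE = (-0.682281 − (-0.151140)) / 0.162221 = -0.531141 / 0.162221 = -3.274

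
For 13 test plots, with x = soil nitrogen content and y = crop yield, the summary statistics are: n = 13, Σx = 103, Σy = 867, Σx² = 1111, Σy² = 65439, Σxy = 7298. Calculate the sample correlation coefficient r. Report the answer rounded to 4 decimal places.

S_xy = nΣxy − ΣxΣy = 13·7298 − 103·867 = 94874 − 89301 = 5573
S_xx = nΣx² − (Σx)² = 13·1111 − 103² = 14443 − 10609 = 3834
S_yy = nΣy² − (Σy)² = 13·65439 − 867² = 850707 − 751689 = 99018
r = S_xy / √(S_xx·S_yy) = 5573 / √(3834·99018) = 5573 / √379635012 = 5573 / 19484.2247 = 0.2860

0.2860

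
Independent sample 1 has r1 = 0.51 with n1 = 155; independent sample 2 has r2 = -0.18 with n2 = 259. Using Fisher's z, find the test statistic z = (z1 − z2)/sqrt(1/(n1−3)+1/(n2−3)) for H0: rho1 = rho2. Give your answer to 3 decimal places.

7.273

z1 = atanh(0.51) = 0.562730,  z2 = atanh(-0.18) = -0.181983
SE = √(1/(n1−3) + 1/(n2−3)) = √(1/152 + 1/256) = √(0.0065789 + 0.0039062) = √0.0104851 = 0.102397
z = (z1 − z2)/SE = (0.562730 − (-0.181983)) / 0.102397 = 0.744713 / 0.102397 = 7.273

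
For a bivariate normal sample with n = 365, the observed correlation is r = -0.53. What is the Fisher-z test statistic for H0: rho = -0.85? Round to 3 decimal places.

z_r = atanh(-0.53) = -0.590145,  z_0 = atanh(-0.85) = -1.256153
SE = 1/√(n−3) = 1/√362 = 0.052559
z = (z_r − z_0)/SE = (-0.590145 − (-1.256153)) / 0.052559 = 0.666008 / 0.052559 = 12.672

12.672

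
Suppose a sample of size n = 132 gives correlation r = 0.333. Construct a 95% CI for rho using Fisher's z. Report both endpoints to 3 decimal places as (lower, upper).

z_r = atanh(0.333) = 0.346199;  SE = 1/√(n−3) = 1/√129 = 0.088045
z-limits: 0.346199 ± 1.960·0.088045 = 0.346199 ± 0.172568 = [0.173631, 0.518767]
ρ-limits: (tanh 0.173631, tanh 0.518767) = (0.172, 0.477)

(0.172, 0.477)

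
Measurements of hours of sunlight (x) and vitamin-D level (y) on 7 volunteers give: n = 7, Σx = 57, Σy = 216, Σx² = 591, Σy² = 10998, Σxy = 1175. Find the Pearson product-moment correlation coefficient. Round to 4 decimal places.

-0.7875

Numerator: nΣxy − (Σx)(Σy) = 7·1175 − (57)(216) = -4087
Denominator: √[(nΣx²−(Σx)²)(nΣy²−(Σy)²)]
  nΣx²−(Σx)² = 7·591 − 3249 = 888;  nΣy²−(Σy)² = 7·10998 − 46656 = 30330
  √(888·30330) = √26933040 = 5189.7052
r = -4087 / 5189.7052 = -0.7875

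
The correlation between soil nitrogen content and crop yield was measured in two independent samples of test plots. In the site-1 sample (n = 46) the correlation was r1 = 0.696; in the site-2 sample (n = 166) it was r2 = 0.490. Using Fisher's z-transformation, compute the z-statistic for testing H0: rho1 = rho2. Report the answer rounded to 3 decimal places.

Fisher z-transforms: z1 = atanh(0.696) = 0.859500, z2 = atanh(0.490) = 0.536060; difference d = 0.323440
Var(d) = 1/43 + 1/163 = 0.0232558 + 0.0061350 = 0.0293908
z = d/√Var(d) = 0.323440 / √0.0293908 = 0.323440 / 0.171437 = 1.887

1.887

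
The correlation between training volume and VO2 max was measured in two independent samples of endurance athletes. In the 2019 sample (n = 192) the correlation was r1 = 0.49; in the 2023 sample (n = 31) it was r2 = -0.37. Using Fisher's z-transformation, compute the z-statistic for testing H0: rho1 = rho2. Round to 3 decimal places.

4.565

z1 = atanh(0.49) = 0.536060,  z2 = atanh(-0.37) = -0.388423
SE = √(1/(n1−3) + 1/(n2−3)) = √(1/189 + 1/28) = √(0.0052910 + 0.0357143) = √0.0410053 = 0.202498
z = (z1 − z2)/SE = (0.536060 − (-0.388423)) / 0.202498 = 0.924483 / 0.202498 = 4.565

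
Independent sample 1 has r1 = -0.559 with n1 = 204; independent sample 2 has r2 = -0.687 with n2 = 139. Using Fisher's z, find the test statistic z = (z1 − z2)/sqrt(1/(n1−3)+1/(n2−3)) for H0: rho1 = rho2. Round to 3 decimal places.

1.899

Fisher z-transforms: z1 = atanh(-0.559) = -0.631377, z2 = atanh(-0.687) = -0.842252; difference d = 0.210875
Var(d) = 1/201 + 1/136 = 0.0049751 + 0.0073529 = 0.0123280
z = d/√Var(d) = 0.210875 / √0.0123280 = 0.210875 / 0.111032 = 1.899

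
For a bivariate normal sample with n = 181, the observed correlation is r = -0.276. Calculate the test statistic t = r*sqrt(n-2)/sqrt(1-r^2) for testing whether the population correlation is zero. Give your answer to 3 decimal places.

-3.842

1 − r² = 1 − 0.076176 = 0.923824;  √(1−r²) = 0.961158
√(n−2) = √179 = 13.379088
t = r·√(n−2)/√(1−r²) = -0.276 · 13.379088 / 0.961158 = -3.842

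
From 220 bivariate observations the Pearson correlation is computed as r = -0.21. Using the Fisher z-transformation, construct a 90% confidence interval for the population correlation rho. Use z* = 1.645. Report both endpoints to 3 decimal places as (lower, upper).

Fisher z: z_r = atanh(r) = ½·ln((1+(-0.21))/(1−(-0.21))) = -0.213171
SE(z) = 1/√(n−3) = 1/√217 = 0.067884
90% ⇒ z* = 1.645; margin = 1.645·0.067884 = 0.111669
CI on z-scale: (-0.324840, -0.101502)
Back-transform: tanh(-0.324840) = -0.313877, tanh(-0.101502) = -0.101155

(-0.314, -0.101)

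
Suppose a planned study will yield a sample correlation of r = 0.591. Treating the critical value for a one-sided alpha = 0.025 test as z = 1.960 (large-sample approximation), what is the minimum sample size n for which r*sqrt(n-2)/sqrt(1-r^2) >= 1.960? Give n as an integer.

r√(n−2)/√(1−r²) ≥ 1.960  ⇔  n−2 ≥ (1.960)²·(1−r²)/r²
(1−r²)/r² = (1−0.349281)/0.349281 = 1.8630
n ≥ 2 + 3.8416·1.8630 = 2 + 7.1569 = 9.1569
⌈9.1569⌉ = 10

10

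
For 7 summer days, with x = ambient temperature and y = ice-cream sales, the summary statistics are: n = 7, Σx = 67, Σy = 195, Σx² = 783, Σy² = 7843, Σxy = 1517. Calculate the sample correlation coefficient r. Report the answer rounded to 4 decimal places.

-0.5978

Numerator: nΣxy − (Σx)(Σy) = 7·1517 − (67)(195) = -2446
Denominator: √[(nΣx²−(Σx)²)(nΣy²−(Σy)²)]
  nΣx²−(Σx)² = 7·783 − 4489 = 992;  nΣy²−(Σy)² = 7·7843 − 38025 = 16876
  √(992·16876) = √16740992 = 4091.5757
r = -2446 / 4091.5757 = -0.5978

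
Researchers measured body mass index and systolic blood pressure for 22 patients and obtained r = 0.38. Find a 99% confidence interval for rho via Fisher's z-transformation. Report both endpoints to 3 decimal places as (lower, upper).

z_r = atanh(0.38) = 0.400060;  SE = 1/√(n−3) = 1/√19 = 0.229416
z-limits: 0.400060 ± 2.576·0.229416 = 0.400060 ± 0.590976 = [-0.190916, 0.991036]
ρ-limits: (tanh -0.190916, tanh 0.991036) = (-0.189, 0.758)

(-0.189, 0.758)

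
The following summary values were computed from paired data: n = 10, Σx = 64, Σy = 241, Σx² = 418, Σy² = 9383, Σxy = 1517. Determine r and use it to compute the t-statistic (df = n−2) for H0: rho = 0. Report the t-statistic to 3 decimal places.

-0.419

Numerator: nΣxy − (Σx)(Σy) = 10·1517 − (64)(241) = -254
Denominator: √[(nΣx²−(Σx)²)(nΣy²−(Σy)²)]
  nΣx²−(Σx)² = 10·418 − 4096 = 84;  nΣy²−(Σy)² = 10·9383 − 58081 = 35749
  √(84·35749) = √3002916 = 1732.8924
r = -254 / 1732.8924 = -0.1466
t = r·√(n−2)/√(1−r²) = -0.1466·√8 / √(1−0.021492) = -0.414647 / 0.989196 = -0.419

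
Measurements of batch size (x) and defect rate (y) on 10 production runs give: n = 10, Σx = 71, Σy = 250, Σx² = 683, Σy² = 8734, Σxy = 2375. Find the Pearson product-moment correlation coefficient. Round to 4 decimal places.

S_xy = nΣxy − ΣxΣy = 10·2375 − 71·250 = 23750 − 17750 = 6000
S_xx = nΣx² − (Σx)² = 10·683 − 71² = 6830 − 5041 = 1789
S_yy = nΣy² − (Σy)² = 10·8734 − 250² = 87340 − 62500 = 24840
r = S_xy / √(S_xx·S_yy) = 6000 / √(1789·24840) = 6000 / √44438760 = 6000 / 6666.2403 = 0.9001

0.9001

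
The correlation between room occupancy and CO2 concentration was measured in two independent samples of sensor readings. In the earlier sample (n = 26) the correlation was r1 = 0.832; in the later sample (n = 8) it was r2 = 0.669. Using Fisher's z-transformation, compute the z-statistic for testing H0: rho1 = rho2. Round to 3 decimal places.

0.782

Fisher z-transforms: z1 = atanh(0.832) = 1.194600, z2 = atanh(0.669) = 0.808931; difference d = 0.385669
Var(d) = 1/23 + 1/5 = 0.0434783 + 0.2000000 = 0.2434783
z = d/√Var(d) = 0.385669 / √0.2434783 = 0.385669 / 0.493435 = 0.782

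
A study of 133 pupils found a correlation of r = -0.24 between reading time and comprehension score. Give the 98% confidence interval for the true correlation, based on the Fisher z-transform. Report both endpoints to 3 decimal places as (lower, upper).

Fisher z: z_r = atanh(r) = ½·ln((1+(-0.24))/(1−(-0.24))) = -0.244774
SE(z) = 1/√(n−3) = 1/√130 = 0.087706
98% ⇒ z* = 2.326; margin = 2.326·0.087706 = 0.204004
CI on z-scale: (-0.448778, -0.040770)
Back-transform: tanh(-0.448778) = -0.420894, tanh(-0.040770) = -0.040747

(-0.421, -0.041)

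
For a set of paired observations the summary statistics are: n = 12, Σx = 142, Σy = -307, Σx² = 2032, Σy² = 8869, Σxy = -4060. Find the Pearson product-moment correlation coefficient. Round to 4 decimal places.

Numerator: nΣxy − (Σx)(Σy) = 12·(-4060) − (142)(-307) = -5126
Denominator: √[(nΣx²−(Σx)²)(nΣy²−(Σy)²)]
  nΣx²−(Σx)² = 12·2032 − 20164 = 4220;  nΣy²−(Σy)² = 12·8869 − 94249 = 12179
  √(4220·12179) = √51395380 = 7169.0571
r = -5126 / 7169.0571 = -0.7150

-0.7150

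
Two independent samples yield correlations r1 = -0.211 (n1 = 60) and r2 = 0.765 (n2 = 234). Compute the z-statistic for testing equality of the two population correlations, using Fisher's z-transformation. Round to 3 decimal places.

z1 = atanh(-0.211) = -0.214218,  z2 = atanh(0.765) = 1.008160
SE = √(1/(n1−3) + 1/(n2−3)) = √(1/57 + 1/231) = √(0.0175439 + 0.0043290) = √0.0218729 = 0.147895
z = (z1 − z2)/SE = (-0.214218 − 1.008160) / 0.147895 = -1.222378 / 0.147895 = -8.265

-8.265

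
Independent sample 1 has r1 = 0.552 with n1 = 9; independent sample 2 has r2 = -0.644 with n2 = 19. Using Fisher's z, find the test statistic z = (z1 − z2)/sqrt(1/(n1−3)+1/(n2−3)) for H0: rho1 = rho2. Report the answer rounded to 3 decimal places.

Fisher z-transforms: z1 = atanh(0.552) = 0.621253, z2 = atanh(-0.644) = -0.764978; difference d = 1.386231
Var(d) = 1/6 + 1/16 = 0.1666667 + 0.0625000 = 0.2291667
z = d/√Var(d) = 1.386231 / √0.2291667 = 1.386231 / 0.478714 = 2.896

2.896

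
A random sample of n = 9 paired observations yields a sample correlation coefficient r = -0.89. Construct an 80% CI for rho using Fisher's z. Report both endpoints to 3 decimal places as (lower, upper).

Fisher z: z_r = atanh(r) = ½·ln((1+(-0.89))/(1−(-0.89))) = -1.421926
SE(z) = 1/√(n−3) = 1/√6 = 0.408248
80% ⇒ z* = 1.282; margin = 1.282·0.408248 = 0.523374
CI on z-scale: (-1.945300, -0.898552)
Back-transform: tanh(-1.945300) = -0.959952, tanh(-0.898552) = -0.715592

(-0.960, -0.716)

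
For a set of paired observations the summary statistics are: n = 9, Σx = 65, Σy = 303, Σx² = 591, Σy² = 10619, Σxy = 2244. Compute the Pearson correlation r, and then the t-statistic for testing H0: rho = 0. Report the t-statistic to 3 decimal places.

S_xy = nΣxy − ΣxΣy = 9·2244 − 65·303 = 20196 − 19695 = 501
S_xx = nΣx² − (Σx)² = 9·591 − 65² = 5319 − 4225 = 1094
S_yy = nΣy² − (Σy)² = 9·10619 − 303² = 95571 − 91809 = 3762
r = S_xy / √(S_xx·S_yy) = 501 / √(1094·3762) = 501 / √4115628 = 501 / 2028.7011 = 0.2470
t = r·√(n−2)/√(1−r²) = 0.2470·√7 / √(1−0.061009) = 0.653501 / 0.969015 = 0.674

0.674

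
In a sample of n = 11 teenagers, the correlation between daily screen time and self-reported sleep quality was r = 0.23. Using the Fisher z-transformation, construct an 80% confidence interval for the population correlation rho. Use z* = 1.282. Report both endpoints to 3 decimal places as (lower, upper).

(-0.216, 0.596)

Fisher z: z_r = atanh(r) = ½·ln((1+0.23)/(1−0.23)) = 0.234189
SE(z) = 1/√(n−3) = 1/√8 = 0.353553
80% ⇒ z* = 1.282; margin = 1.282·0.353553 = 0.453255
CI on z-scale: (-0.219066, 0.687444)
Back-transform: tanh(-0.219066) = -0.215628, tanh(0.687444) = 0.596337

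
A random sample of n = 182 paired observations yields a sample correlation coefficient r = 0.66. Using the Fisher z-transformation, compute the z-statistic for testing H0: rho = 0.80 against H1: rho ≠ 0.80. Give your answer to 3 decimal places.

-4.091

z_r = atanh(0.66) = 0.792814,  z_0 = atanh(0.80) = 1.098612
SE = 1/√(n−3) = 1/√179 = 0.074744
z = (z_r − z_0)/SE = (0.792814 − 1.098612) / 0.074744 = -0.305798 / 0.074744 = -4.091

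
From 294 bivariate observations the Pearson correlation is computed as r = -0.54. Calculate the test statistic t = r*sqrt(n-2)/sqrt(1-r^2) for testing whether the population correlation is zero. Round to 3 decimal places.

-10.963

t = r·√(n−2) / √(1−r²) with r = -0.54, n = 294
  = -0.54·√292 / √(1 − 0.2916)
  = -0.54·17.088007 / 0.841665
  = -9.227524 / 0.841665 = -10.963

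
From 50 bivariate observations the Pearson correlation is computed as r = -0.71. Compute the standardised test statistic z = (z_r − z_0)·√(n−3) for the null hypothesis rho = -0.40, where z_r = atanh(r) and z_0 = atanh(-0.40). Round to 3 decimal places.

-3.178

z_r = atanh(-0.71) = -0.887184,  z_0 = atanh(-0.40) = -0.423649
SE = 1/√(n−3) = 1/√47 = 0.145865
z = (z_r − z_0)/SE = (-0.887184 − (-0.423649)) / 0.145865 = -0.463535 / 0.145865 = -3.178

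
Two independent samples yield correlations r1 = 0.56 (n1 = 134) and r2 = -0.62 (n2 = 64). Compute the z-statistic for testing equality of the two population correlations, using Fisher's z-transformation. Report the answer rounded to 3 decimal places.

z1 = atanh(0.56) = 0.632833,  z2 = atanh(-0.62) = -0.725005
SE = √(1/(n1−3) + 1/(n2−3)) = √(1/131 + 1/61) = √(0.0076336 + 0.0163934) = √0.0240270 = 0.155006
z = (z1 − z2)/SE = (0.632833 − (-0.725005)) / 0.155006 = 1.357838 / 0.155006 = 8.760

8.760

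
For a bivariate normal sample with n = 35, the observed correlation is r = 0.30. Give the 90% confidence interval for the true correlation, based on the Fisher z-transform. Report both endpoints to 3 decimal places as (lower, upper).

Fisher z: z_r = atanh(r) = ½·ln((1+0.30)/(1−0.30)) = 0.309520
SE(z) = 1/√(n−3) = 1/√32 = 0.176777
90% ⇒ z* = 1.645; margin = 1.645·0.176777 = 0.290798
CI on z-scale: (0.018722, 0.600318)
Back-transform: tanh(0.018722) = 0.018720, tanh(0.600318) = 0.537276

(0.019, 0.537)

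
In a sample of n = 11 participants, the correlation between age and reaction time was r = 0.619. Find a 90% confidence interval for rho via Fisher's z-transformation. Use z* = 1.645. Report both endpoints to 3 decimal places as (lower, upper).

Fisher z: z_r = atanh(r) = ½·ln((1+0.619)/(1−0.619)) = 0.723382
SE(z) = 1/√(n−3) = 1/√8 = 0.353553
90% ⇒ z* = 1.645; margin = 1.645·0.353553 = 0.581595
CI on z-scale: (0.141787, 1.304977)
Back-transform: tanh(0.141787) = 0.140844, tanh(1.304977) = 0.862999

(0.141, 0.863)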